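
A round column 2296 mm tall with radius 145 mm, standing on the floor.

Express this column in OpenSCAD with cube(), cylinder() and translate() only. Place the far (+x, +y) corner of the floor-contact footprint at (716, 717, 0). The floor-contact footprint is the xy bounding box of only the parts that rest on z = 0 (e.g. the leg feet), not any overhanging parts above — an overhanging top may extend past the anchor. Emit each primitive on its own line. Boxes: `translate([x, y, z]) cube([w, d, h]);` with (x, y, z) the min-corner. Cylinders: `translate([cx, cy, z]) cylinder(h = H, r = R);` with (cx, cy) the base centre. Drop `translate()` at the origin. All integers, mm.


translate([571, 572, 0]) cylinder(h = 2296, r = 145);


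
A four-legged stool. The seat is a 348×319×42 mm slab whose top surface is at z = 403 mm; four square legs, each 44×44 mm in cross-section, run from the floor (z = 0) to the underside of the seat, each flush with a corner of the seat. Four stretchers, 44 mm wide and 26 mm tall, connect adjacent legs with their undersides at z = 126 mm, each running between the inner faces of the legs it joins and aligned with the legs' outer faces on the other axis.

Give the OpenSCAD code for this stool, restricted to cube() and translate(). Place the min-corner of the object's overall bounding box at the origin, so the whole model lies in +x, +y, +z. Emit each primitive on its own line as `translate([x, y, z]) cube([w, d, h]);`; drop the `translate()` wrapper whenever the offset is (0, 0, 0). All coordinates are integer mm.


translate([0, 0, 361]) cube([348, 319, 42]);
cube([44, 44, 361]);
translate([304, 0, 0]) cube([44, 44, 361]);
translate([0, 275, 0]) cube([44, 44, 361]);
translate([304, 275, 0]) cube([44, 44, 361]);
translate([44, 0, 126]) cube([260, 44, 26]);
translate([44, 275, 126]) cube([260, 44, 26]);
translate([0, 44, 126]) cube([44, 231, 26]);
translate([304, 44, 126]) cube([44, 231, 26]);


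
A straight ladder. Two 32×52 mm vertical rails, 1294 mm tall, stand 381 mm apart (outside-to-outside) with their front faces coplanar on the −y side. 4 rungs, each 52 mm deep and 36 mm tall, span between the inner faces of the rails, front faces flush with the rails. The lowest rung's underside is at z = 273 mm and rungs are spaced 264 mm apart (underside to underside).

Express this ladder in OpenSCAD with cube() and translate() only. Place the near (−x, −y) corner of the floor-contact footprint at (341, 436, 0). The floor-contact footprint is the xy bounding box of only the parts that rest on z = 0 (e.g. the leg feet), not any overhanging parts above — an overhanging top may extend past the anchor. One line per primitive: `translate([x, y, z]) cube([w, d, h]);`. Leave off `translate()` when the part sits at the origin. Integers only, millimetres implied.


translate([341, 436, 0]) cube([32, 52, 1294]);
translate([690, 436, 0]) cube([32, 52, 1294]);
translate([373, 436, 273]) cube([317, 52, 36]);
translate([373, 436, 537]) cube([317, 52, 36]);
translate([373, 436, 801]) cube([317, 52, 36]);
translate([373, 436, 1065]) cube([317, 52, 36]);


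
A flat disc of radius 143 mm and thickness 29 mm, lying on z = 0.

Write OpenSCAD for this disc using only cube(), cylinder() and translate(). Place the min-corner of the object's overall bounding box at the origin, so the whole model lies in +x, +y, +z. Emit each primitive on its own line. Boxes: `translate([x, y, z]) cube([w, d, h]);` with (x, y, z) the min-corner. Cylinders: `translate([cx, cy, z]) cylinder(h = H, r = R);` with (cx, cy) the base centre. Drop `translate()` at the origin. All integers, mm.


translate([143, 143, 0]) cylinder(h = 29, r = 143);


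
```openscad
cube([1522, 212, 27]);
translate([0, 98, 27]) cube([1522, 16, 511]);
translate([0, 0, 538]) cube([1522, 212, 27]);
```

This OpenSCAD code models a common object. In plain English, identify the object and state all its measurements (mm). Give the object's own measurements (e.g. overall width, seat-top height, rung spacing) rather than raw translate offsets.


An I-beam lying along x, 1522 mm long. Overall section height 565 mm. Two flanges 212 mm wide (y) and 27 mm thick, one on the floor and one at the top; a web 16 mm thick runs between them, centred on the flange width.


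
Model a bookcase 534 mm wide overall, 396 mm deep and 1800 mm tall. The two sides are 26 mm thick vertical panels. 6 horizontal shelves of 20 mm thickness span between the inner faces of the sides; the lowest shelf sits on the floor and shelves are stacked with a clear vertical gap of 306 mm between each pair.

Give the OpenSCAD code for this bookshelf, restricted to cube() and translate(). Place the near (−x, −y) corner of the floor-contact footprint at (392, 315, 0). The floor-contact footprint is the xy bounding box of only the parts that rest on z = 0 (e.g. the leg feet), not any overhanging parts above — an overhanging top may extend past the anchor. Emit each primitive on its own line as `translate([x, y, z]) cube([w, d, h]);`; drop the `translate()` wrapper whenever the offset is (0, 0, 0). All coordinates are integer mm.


translate([392, 315, 0]) cube([26, 396, 1800]);
translate([900, 315, 0]) cube([26, 396, 1800]);
translate([418, 315, 0]) cube([482, 396, 20]);
translate([418, 315, 326]) cube([482, 396, 20]);
translate([418, 315, 652]) cube([482, 396, 20]);
translate([418, 315, 978]) cube([482, 396, 20]);
translate([418, 315, 1304]) cube([482, 396, 20]);
translate([418, 315, 1630]) cube([482, 396, 20]);


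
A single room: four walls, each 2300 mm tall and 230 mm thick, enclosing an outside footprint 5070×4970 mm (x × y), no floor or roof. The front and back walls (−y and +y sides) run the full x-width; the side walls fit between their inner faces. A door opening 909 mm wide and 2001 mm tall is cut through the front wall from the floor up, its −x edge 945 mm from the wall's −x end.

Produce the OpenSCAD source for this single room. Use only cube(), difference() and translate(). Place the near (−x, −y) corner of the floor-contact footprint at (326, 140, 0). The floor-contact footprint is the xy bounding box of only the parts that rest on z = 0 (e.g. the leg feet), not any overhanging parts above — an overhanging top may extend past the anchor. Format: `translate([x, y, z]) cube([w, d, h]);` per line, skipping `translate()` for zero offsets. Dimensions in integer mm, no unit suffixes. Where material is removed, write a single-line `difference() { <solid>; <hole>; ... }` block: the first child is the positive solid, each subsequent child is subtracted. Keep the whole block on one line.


difference() { translate([326, 140, 0]) cube([5070, 230, 2300]); translate([1271, 140, 0]) cube([909, 230, 2001]); }
translate([326, 4880, 0]) cube([5070, 230, 2300]);
translate([326, 370, 0]) cube([230, 4510, 2300]);
translate([5166, 370, 0]) cube([230, 4510, 2300]);


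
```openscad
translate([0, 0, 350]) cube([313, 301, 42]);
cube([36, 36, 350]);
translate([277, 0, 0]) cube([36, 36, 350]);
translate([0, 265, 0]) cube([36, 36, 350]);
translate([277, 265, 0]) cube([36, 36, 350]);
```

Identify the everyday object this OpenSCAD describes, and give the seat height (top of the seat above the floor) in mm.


A stool. The seat height is 392 mm.

A 313×301×42 slab at z = 350 on four corner posts — a stool. The seat top is 350 + 42 = 392 mm.


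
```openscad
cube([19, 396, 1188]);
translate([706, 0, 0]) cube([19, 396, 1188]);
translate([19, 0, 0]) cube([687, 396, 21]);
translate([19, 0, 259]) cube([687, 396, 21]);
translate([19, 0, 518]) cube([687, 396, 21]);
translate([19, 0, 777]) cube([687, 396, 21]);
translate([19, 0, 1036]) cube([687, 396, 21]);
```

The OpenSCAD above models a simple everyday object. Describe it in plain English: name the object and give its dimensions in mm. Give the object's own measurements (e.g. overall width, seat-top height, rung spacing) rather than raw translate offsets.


An open bookshelf. Two side panels, each 19 mm thick, 396 mm deep and 1188 mm tall, stand 725 mm apart (outside-to-outside). Between them sit 5 shelves, each 21 mm thick and 396 mm deep, spanning the full gap between the sides. The bottom shelf rests on the floor (its underside at z = 0) and the clear gap between one shelf's top and the next shelf's underside is 238 mm.


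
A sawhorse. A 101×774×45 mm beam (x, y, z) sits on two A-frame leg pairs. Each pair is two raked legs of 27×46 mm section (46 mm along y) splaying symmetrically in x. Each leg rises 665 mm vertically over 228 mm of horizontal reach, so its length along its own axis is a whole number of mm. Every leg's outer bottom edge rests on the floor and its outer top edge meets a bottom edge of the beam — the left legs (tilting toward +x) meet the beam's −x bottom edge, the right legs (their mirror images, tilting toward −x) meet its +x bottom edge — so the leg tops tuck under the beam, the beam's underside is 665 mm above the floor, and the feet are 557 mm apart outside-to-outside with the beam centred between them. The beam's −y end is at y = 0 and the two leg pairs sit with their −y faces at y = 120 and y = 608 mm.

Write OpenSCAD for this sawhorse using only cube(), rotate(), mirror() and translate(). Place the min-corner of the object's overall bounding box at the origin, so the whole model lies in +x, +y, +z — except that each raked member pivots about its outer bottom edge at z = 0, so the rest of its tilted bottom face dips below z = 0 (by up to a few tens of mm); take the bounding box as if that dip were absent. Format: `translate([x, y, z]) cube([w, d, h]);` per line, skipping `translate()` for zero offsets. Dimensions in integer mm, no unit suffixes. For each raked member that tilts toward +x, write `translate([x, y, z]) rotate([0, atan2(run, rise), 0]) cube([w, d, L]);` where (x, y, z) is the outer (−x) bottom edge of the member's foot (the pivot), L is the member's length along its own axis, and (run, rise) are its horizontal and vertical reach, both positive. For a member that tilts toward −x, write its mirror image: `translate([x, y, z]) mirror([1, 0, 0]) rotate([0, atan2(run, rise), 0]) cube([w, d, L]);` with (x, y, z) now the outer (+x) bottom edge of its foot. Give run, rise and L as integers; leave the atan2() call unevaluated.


translate([228, 0, 665]) cube([101, 774, 45]);
translate([0, 120, 0]) rotate([0, atan2(228, 665), 0]) cube([27, 46, 703]);
translate([557, 120, 0]) mirror([1, 0, 0]) rotate([0, atan2(228, 665), 0]) cube([27, 46, 703]);
translate([0, 608, 0]) rotate([0, atan2(228, 665), 0]) cube([27, 46, 703]);
translate([557, 608, 0]) mirror([1, 0, 0]) rotate([0, atan2(228, 665), 0]) cube([27, 46, 703]);


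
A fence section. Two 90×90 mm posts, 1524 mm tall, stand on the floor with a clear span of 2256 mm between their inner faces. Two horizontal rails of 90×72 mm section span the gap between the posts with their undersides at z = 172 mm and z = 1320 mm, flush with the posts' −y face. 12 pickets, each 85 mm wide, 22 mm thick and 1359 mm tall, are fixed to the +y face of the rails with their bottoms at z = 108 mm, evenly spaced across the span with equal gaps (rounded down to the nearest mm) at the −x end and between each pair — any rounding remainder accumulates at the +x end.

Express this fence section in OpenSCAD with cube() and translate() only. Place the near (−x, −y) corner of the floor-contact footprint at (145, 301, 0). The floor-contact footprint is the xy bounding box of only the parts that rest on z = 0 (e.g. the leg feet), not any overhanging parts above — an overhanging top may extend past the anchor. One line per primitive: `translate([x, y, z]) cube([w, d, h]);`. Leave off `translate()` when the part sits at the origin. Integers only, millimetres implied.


translate([145, 301, 0]) cube([90, 90, 1524]);
translate([2491, 301, 0]) cube([90, 90, 1524]);
translate([235, 301, 172]) cube([2256, 90, 72]);
translate([235, 301, 1320]) cube([2256, 90, 72]);
translate([330, 391, 108]) cube([85, 22, 1359]);
translate([510, 391, 108]) cube([85, 22, 1359]);
translate([690, 391, 108]) cube([85, 22, 1359]);
translate([870, 391, 108]) cube([85, 22, 1359]);
translate([1050, 391, 108]) cube([85, 22, 1359]);
translate([1230, 391, 108]) cube([85, 22, 1359]);
translate([1410, 391, 108]) cube([85, 22, 1359]);
translate([1590, 391, 108]) cube([85, 22, 1359]);
translate([1770, 391, 108]) cube([85, 22, 1359]);
translate([1950, 391, 108]) cube([85, 22, 1359]);
translate([2130, 391, 108]) cube([85, 22, 1359]);
translate([2310, 391, 108]) cube([85, 22, 1359]);


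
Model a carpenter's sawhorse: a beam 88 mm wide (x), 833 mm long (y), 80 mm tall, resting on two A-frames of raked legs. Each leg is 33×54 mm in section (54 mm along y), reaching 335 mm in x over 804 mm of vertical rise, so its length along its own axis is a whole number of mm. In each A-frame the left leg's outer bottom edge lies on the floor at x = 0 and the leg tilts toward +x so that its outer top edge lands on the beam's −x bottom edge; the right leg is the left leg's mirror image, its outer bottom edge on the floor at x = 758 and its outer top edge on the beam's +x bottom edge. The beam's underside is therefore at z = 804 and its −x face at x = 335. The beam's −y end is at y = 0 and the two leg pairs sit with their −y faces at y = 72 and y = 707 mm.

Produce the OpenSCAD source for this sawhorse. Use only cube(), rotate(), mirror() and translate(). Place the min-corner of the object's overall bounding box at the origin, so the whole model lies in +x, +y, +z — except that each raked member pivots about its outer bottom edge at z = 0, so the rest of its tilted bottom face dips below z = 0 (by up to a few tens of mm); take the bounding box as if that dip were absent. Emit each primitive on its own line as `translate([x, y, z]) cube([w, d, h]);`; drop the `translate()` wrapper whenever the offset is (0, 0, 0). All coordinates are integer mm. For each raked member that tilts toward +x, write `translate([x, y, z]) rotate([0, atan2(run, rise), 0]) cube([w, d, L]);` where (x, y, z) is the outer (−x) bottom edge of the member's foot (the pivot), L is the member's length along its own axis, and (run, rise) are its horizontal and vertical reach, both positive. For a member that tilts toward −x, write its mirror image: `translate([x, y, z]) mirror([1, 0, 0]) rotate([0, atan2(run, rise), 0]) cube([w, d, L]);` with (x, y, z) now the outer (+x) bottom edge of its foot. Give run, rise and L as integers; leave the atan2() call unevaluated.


translate([335, 0, 804]) cube([88, 833, 80]);
translate([0, 72, 0]) rotate([0, atan2(335, 804), 0]) cube([33, 54, 871]);
translate([758, 72, 0]) mirror([1, 0, 0]) rotate([0, atan2(335, 804), 0]) cube([33, 54, 871]);
translate([0, 707, 0]) rotate([0, atan2(335, 804), 0]) cube([33, 54, 871]);
translate([758, 707, 0]) mirror([1, 0, 0]) rotate([0, atan2(335, 804), 0]) cube([33, 54, 871]);


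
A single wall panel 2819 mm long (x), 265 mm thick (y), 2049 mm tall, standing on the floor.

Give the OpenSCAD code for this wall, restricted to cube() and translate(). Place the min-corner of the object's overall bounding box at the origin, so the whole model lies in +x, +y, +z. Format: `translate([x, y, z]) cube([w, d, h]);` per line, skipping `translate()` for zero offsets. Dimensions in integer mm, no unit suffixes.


cube([2819, 265, 2049]);


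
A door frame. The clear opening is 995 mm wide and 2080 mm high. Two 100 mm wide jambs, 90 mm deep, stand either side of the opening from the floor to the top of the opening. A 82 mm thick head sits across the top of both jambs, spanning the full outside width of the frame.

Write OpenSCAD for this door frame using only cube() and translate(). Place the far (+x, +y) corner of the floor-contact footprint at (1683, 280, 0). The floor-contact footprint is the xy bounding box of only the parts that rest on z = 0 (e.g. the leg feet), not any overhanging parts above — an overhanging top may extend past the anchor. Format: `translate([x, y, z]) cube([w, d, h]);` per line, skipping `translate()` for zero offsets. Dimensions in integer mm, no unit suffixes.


translate([488, 190, 0]) cube([100, 90, 2080]);
translate([1583, 190, 0]) cube([100, 90, 2080]);
translate([488, 190, 2080]) cube([1195, 90, 82]);


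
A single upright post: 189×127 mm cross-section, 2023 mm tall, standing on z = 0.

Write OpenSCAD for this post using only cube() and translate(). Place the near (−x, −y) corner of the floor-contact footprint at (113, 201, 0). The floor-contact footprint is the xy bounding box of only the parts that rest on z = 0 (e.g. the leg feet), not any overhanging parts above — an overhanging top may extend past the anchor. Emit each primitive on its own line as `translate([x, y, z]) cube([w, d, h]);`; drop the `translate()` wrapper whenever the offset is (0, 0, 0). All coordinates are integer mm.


translate([113, 201, 0]) cube([189, 127, 2023]);


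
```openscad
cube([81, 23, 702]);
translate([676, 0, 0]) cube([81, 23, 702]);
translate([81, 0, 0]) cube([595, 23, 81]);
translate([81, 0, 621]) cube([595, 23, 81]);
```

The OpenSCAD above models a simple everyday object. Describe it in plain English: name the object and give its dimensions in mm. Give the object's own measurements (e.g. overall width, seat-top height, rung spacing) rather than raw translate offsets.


A rectangular picture frame lying in the x–z plane (depth along y). The opening is 595 mm wide (x) by 540 mm tall (z), surrounded by a border 81 mm wide on all four sides. The frame is 23 mm deep and is made of two full-height vertical stiles with two horizontal rails fitted between them.


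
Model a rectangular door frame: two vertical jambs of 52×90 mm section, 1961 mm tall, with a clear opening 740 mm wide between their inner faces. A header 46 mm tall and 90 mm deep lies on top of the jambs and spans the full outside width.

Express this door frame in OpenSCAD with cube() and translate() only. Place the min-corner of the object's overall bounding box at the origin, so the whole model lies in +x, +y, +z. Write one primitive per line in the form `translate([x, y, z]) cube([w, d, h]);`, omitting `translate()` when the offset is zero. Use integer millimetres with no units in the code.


cube([52, 90, 1961]);
translate([792, 0, 0]) cube([52, 90, 1961]);
translate([0, 0, 1961]) cube([844, 90, 46]);


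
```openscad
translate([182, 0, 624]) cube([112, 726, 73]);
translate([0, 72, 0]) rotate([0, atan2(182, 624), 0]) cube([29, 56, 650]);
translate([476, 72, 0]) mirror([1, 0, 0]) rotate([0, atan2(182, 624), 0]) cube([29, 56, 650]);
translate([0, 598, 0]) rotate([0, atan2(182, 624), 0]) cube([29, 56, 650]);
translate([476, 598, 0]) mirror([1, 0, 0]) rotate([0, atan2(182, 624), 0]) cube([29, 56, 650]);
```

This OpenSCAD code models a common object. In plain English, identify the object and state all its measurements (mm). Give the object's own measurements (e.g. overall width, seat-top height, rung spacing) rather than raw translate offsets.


A sawhorse. A 112×726×73 mm beam (x, y, z) sits on two A-frame leg pairs. Each pair is two raked legs of 29×56 mm section (56 mm along y) splaying symmetrically in x. Each leg rises 624 mm vertically over 182 mm of horizontal reach and is 650 mm long along its own axis. Every leg's outer bottom edge rests on the floor and its outer top edge meets a bottom edge of the beam — the left legs (tilting toward +x) meet the beam's −x bottom edge, the right legs (their mirror images, tilting toward −x) meet its +x bottom edge — so the leg tops tuck under the beam, the beam's underside is 624 mm above the floor, and the feet are 476 mm apart outside-to-outside with the beam centred between them. The two leg pairs are set in 72 mm from either end of the beam.


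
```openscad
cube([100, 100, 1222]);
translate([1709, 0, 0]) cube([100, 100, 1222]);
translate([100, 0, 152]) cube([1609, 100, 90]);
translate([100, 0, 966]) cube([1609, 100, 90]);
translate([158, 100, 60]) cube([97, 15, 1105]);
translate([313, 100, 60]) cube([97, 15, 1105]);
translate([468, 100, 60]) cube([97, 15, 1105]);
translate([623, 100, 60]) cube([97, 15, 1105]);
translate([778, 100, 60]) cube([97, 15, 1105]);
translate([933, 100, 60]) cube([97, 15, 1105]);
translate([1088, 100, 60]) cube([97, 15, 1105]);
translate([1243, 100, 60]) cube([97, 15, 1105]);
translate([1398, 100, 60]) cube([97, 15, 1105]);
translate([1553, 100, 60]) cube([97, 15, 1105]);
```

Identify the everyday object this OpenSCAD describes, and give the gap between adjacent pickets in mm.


A fence section. The picket gap is 58 mm.

Two posts, two rails, 10 pickets — a fence section. Span 1609 mm holds 10 pickets of 97 mm with 11 equal gaps: ⌊(1609 − 10·97) / 11⌋ = 58 mm.


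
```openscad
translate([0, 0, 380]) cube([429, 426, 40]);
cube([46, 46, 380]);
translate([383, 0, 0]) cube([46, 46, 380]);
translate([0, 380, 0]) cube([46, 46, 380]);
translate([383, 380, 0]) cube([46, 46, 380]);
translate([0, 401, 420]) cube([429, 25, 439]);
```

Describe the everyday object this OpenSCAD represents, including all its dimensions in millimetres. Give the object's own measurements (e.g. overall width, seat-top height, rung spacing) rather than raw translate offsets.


A chair. The seat is a 429×426×40 mm slab with its top at z = 420 mm, on four 46×46 mm corner legs (flush with the seat edges, standing on z = 0). A flat backrest 25 mm thick, 439 mm tall, spans the full seat width and rises from the seat top along its +y edge, rear face flush with the rear of the seat.


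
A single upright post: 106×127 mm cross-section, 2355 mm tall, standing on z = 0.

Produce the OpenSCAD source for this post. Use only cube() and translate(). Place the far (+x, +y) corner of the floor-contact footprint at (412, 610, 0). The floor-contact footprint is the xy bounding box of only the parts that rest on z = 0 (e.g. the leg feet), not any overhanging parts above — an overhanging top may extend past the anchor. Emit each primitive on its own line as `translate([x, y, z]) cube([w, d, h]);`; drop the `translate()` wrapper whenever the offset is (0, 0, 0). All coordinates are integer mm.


translate([306, 483, 0]) cube([106, 127, 2355]);


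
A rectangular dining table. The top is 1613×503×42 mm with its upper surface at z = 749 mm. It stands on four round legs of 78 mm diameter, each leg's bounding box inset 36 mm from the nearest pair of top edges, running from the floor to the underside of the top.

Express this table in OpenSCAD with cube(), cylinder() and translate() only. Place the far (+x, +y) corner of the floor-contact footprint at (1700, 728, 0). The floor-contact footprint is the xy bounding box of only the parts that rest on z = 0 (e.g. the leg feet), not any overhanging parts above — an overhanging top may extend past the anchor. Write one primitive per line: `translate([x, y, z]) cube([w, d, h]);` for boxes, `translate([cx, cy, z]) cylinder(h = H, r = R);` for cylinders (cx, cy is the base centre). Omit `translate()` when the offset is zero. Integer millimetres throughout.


translate([123, 261, 707]) cube([1613, 503, 42]);
translate([198, 336, 0]) cylinder(h = 707, r = 39);
translate([1661, 336, 0]) cylinder(h = 707, r = 39);
translate([198, 689, 0]) cylinder(h = 707, r = 39);
translate([1661, 689, 0]) cylinder(h = 707, r = 39);


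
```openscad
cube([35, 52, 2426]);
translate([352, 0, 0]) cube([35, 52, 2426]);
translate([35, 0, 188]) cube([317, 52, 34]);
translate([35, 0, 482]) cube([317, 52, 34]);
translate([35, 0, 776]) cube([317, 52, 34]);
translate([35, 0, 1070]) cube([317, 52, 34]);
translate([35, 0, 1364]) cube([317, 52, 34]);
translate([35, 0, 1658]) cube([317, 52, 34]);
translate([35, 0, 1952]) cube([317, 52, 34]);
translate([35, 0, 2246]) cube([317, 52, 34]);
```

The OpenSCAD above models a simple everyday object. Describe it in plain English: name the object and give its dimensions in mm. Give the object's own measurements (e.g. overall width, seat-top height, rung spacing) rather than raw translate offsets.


A straight ladder. Two 35×52 mm vertical rails, 2426 mm tall, stand 387 mm apart (outside-to-outside) with their front faces coplanar on the −y side. 8 rungs, each 52 mm deep and 34 mm tall, span between the inner faces of the rails, front faces flush with the rails. The lowest rung's underside is at z = 188 mm and rungs are spaced 294 mm apart (underside to underside).


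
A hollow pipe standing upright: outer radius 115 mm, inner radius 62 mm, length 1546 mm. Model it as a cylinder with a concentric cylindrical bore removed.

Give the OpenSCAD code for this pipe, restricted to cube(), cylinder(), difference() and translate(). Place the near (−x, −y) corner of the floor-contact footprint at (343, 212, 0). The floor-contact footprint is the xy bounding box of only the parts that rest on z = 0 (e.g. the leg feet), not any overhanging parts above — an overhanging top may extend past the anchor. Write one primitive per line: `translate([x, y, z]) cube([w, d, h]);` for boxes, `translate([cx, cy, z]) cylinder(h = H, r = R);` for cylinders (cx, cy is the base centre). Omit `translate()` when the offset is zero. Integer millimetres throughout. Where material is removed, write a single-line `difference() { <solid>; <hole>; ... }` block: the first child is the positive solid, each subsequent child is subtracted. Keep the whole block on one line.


difference() { translate([458, 327, 0]) cylinder(h = 1546, r = 115); translate([458, 327, 0]) cylinder(h = 1546, r = 62); }


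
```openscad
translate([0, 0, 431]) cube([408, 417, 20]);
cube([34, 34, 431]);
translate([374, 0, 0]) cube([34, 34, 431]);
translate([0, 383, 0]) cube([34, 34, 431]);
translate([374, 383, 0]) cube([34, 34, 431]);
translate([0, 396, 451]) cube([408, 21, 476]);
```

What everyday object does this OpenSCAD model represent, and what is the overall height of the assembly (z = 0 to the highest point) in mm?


A chair. The overall height is 927 mm.

A slab on four corner posts with a tall panel at the back — a chair. The seat slab sits at z = 431 with thickness 20, and the 476 mm backrest starts at the seat top, so the overall height is 431 + 20 + 476 = 927 mm.


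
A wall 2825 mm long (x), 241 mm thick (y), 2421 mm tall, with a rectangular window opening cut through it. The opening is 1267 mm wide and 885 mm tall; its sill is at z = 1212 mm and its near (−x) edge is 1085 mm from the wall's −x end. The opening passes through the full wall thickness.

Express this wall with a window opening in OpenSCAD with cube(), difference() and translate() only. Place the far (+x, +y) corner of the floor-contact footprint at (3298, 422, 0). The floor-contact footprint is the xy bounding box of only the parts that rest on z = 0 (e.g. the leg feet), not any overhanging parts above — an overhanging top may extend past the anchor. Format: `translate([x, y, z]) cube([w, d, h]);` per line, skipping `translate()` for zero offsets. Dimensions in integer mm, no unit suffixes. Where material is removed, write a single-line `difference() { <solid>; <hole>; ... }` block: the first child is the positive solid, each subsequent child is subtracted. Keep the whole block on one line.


difference() { translate([473, 181, 0]) cube([2825, 241, 2421]); translate([1558, 181, 1212]) cube([1267, 241, 885]); }


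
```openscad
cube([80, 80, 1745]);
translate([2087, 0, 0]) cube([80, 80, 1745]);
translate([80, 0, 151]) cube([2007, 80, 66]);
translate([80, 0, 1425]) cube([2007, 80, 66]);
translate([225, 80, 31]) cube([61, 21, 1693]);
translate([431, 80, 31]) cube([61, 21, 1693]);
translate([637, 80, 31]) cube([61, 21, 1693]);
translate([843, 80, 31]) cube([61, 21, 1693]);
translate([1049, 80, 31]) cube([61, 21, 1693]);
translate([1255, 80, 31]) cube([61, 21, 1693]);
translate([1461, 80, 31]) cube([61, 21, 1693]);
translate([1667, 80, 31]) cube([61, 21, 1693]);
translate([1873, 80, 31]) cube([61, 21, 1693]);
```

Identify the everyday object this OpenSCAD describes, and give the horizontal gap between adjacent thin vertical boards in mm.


A fence section. The picket gap is 145 mm.

Two posts, two rails, 9 pickets — a fence section. Span 2007 mm holds 9 pickets of 61 mm with 10 equal gaps: ⌊(2007 − 9·61) / 10⌋ = 145 mm.


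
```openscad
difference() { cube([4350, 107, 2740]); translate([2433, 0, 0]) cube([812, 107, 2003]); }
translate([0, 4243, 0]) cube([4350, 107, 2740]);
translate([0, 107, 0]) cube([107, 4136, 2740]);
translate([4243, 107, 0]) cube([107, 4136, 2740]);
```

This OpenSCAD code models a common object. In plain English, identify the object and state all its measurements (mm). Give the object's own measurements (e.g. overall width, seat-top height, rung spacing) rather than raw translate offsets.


A single room: four walls, each 2740 mm tall and 107 mm thick, enclosing an outside footprint 4350×4350 mm (x × y), no floor or roof. The front and back walls (−y and +y sides) run the full x-width; the side walls fit between their inner faces. A door opening 812 mm wide and 2003 mm tall is cut through the front wall from the floor up, its −x edge 2433 mm from the wall's −x end.


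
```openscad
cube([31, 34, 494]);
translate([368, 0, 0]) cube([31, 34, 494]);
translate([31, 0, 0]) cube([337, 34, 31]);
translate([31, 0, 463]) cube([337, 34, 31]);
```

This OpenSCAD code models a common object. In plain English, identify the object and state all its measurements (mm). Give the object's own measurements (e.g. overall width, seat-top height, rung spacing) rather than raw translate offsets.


A rectangular picture frame lying in the x–z plane (depth along y). The opening is 337 mm wide (x) by 432 mm tall (z), surrounded by a border 31 mm wide on all four sides. The frame is 34 mm deep and is made of two full-height vertical stiles with two horizontal rails fitted between them.


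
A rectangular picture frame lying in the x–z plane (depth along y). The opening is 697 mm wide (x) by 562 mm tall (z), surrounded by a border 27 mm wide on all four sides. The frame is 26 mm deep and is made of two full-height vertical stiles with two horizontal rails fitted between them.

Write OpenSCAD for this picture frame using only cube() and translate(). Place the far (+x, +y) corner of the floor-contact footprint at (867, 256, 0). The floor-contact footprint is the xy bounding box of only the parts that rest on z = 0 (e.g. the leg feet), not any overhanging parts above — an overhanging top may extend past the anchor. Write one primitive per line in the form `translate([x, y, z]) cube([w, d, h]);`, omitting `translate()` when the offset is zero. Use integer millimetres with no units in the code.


translate([116, 230, 0]) cube([27, 26, 616]);
translate([840, 230, 0]) cube([27, 26, 616]);
translate([143, 230, 0]) cube([697, 26, 27]);
translate([143, 230, 589]) cube([697, 26, 27]);


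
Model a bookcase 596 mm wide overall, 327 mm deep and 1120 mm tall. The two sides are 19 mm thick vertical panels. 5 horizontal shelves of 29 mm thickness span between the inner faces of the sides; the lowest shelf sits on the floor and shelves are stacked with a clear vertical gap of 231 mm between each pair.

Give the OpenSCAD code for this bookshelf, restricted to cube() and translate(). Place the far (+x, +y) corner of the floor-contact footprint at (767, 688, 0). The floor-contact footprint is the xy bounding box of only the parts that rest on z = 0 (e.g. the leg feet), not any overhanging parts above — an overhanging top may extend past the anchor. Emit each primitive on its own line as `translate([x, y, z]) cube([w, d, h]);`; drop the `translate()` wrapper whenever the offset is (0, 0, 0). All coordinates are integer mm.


translate([171, 361, 0]) cube([19, 327, 1120]);
translate([748, 361, 0]) cube([19, 327, 1120]);
translate([190, 361, 0]) cube([558, 327, 29]);
translate([190, 361, 260]) cube([558, 327, 29]);
translate([190, 361, 520]) cube([558, 327, 29]);
translate([190, 361, 780]) cube([558, 327, 29]);
translate([190, 361, 1040]) cube([558, 327, 29]);


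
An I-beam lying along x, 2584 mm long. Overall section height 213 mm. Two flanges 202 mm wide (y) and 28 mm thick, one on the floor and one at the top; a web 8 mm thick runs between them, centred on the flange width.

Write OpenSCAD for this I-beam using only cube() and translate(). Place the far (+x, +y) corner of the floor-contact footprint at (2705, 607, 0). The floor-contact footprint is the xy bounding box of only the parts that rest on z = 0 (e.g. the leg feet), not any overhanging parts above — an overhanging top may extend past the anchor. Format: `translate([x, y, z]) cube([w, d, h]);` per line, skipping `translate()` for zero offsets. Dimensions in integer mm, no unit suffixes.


translate([121, 405, 0]) cube([2584, 202, 28]);
translate([121, 502, 28]) cube([2584, 8, 157]);
translate([121, 405, 185]) cube([2584, 202, 28]);


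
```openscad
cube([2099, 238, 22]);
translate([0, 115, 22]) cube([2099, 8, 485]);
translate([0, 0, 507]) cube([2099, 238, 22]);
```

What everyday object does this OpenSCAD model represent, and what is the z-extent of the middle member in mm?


An I-beam. The web height is 485 mm.

Two wide flanges with a thin centred web — an I-beam. Overall 529 mm minus two 22 mm flanges gives a web of 529 − 2·22 = 485 mm.


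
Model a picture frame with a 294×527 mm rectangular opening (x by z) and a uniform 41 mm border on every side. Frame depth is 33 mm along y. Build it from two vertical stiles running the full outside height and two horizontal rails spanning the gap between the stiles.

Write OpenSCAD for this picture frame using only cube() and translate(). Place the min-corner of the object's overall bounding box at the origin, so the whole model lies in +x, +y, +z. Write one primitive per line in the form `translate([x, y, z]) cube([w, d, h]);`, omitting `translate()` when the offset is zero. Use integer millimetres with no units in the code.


cube([41, 33, 609]);
translate([335, 0, 0]) cube([41, 33, 609]);
translate([41, 0, 0]) cube([294, 33, 41]);
translate([41, 0, 568]) cube([294, 33, 41]);


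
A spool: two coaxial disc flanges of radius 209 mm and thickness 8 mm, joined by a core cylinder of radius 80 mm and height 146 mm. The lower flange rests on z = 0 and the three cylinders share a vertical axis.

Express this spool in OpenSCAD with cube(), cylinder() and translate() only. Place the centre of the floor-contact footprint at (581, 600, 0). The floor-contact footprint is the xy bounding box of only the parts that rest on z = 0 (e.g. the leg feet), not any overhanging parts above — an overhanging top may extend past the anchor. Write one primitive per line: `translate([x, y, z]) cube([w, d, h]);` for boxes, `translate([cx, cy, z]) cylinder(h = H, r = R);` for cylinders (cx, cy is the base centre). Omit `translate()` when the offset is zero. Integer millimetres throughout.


translate([581, 600, 0]) cylinder(h = 8, r = 209);
translate([581, 600, 8]) cylinder(h = 146, r = 80);
translate([581, 600, 154]) cylinder(h = 8, r = 209);


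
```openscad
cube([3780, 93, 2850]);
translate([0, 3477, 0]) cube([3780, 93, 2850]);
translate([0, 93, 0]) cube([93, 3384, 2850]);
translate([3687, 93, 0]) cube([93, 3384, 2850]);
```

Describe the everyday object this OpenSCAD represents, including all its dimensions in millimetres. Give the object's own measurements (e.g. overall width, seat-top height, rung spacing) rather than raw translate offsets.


The wall frame of a small rectangular building: four walls, each 2850 mm tall and 93 mm thick, enclosing a footprint 3780 mm (x) by 3570 mm (y) outside-to-outside, with no floor or roof. The front and back walls (the −y and +y sides) span the full width; the two side walls fit between them.


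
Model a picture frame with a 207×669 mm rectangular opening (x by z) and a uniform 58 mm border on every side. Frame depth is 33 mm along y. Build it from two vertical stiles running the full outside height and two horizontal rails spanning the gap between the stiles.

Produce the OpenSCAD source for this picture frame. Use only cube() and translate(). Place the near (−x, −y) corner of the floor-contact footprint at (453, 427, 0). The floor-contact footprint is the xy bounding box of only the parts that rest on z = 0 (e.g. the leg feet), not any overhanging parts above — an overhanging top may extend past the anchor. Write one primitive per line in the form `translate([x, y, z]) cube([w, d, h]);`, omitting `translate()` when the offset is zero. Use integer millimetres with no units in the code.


translate([453, 427, 0]) cube([58, 33, 785]);
translate([718, 427, 0]) cube([58, 33, 785]);
translate([511, 427, 0]) cube([207, 33, 58]);
translate([511, 427, 727]) cube([207, 33, 58]);


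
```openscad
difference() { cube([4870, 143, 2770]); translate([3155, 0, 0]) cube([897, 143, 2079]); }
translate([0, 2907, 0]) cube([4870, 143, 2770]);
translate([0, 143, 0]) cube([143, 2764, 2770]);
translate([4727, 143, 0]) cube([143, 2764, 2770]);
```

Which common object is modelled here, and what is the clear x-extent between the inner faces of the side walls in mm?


A single room. The interior width is 4584 mm.

Four walls enclosing a rectangle with a door in the front wall — a room. Outside width 4870 minus two 143 mm walls gives 4584 mm.


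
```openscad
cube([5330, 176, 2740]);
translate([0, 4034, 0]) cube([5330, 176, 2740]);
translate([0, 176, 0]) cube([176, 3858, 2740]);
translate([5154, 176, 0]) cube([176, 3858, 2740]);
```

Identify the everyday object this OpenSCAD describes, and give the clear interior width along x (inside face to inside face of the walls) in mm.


A house (or room) frame. The interior width is 4978 mm.

Four 2740 mm walls enclosing a rectangle with no floor or roof — a room or house frame. Outside width is 5330 mm and wall thickness is 176 mm, so the interior width is 5330 − 2 × 176 = 4978 mm.


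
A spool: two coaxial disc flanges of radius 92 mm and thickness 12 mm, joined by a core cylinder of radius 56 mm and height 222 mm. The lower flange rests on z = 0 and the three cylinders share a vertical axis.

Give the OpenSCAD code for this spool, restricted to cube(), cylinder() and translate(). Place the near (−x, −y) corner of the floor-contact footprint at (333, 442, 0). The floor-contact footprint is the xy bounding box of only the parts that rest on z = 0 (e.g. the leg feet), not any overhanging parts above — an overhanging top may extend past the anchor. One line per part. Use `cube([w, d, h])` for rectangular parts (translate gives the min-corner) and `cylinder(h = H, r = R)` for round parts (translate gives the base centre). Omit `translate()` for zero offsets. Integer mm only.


translate([425, 534, 0]) cylinder(h = 12, r = 92);
translate([425, 534, 12]) cylinder(h = 222, r = 56);
translate([425, 534, 234]) cylinder(h = 12, r = 92);


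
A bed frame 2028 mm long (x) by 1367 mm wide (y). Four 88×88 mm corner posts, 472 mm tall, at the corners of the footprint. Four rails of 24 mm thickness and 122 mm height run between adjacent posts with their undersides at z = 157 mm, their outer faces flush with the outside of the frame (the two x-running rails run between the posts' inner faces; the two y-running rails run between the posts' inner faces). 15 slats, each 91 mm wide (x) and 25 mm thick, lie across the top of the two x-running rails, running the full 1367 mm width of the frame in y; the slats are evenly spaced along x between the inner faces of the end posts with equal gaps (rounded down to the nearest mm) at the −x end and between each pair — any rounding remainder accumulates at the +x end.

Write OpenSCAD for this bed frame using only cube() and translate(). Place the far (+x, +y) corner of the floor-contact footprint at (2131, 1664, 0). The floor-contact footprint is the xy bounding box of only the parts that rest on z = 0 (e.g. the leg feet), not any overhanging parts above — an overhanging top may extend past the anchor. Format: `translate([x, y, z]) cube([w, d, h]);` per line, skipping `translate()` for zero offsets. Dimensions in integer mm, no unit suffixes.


translate([103, 297, 0]) cube([88, 88, 472]);
translate([103, 1576, 0]) cube([88, 88, 472]);
translate([2043, 297, 0]) cube([88, 88, 472]);
translate([2043, 1576, 0]) cube([88, 88, 472]);
translate([191, 297, 157]) cube([1852, 24, 122]);
translate([191, 1640, 157]) cube([1852, 24, 122]);
translate([103, 385, 157]) cube([24, 1191, 122]);
translate([2107, 385, 157]) cube([24, 1191, 122]);
translate([221, 297, 279]) cube([91, 1367, 25]);
translate([342, 297, 279]) cube([91, 1367, 25]);
translate([463, 297, 279]) cube([91, 1367, 25]);
translate([584, 297, 279]) cube([91, 1367, 25]);
translate([705, 297, 279]) cube([91, 1367, 25]);
translate([826, 297, 279]) cube([91, 1367, 25]);
translate([947, 297, 279]) cube([91, 1367, 25]);
translate([1068, 297, 279]) cube([91, 1367, 25]);
translate([1189, 297, 279]) cube([91, 1367, 25]);
translate([1310, 297, 279]) cube([91, 1367, 25]);
translate([1431, 297, 279]) cube([91, 1367, 25]);
translate([1552, 297, 279]) cube([91, 1367, 25]);
translate([1673, 297, 279]) cube([91, 1367, 25]);
translate([1794, 297, 279]) cube([91, 1367, 25]);
translate([1915, 297, 279]) cube([91, 1367, 25]);
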